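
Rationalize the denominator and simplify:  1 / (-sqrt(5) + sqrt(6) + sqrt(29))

(-14*sqrt(6) - sqrt(870) + 15*sqrt(5) + 9*sqrt(29))/102

Group as (sqrt(6) + sqrt(29)) - sqrt(5); multiply by (sqrt(6) + sqrt(29)) + sqrt(5), then rationalise the remaining surd.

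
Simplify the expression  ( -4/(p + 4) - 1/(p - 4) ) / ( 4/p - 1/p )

(-5*p² + 12*p)/(3*p² - 48)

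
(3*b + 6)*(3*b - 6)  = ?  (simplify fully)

9*b**2 - 36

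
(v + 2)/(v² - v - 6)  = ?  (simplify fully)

1/(v - 3)

Factor: v² - v - 6 = (v + 2)·(v - 3)
Cancel the common factor (v + 2).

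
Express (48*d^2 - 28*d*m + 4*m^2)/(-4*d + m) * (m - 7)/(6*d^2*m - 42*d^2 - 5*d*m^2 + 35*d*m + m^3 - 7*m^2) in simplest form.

Factor: 48*d^2 - 28*d*m + 4*m^2 = 4*(-3*d + m)*(-4*d + m);  6*d^2*m - 42*d^2 - 5*d*m^2 + 35*d*m + m^3 - 7*m^2 = (-2*d + m)*(m - 7)*(-3*d + m)
Cancel the common factors (-4*d + m), (-3*d + m), (m - 7).

-4/(2*d - m)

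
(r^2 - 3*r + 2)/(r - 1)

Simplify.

Factor: r^2 - 3*r + 2 = (r - 2)*(r - 1)
Cancel the common factor (r - 1).

r - 2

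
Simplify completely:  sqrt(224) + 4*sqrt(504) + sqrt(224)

32*sqrt(14)

sqrt(224) = 4*sqrt(14); 4*sqrt(504) = 24*sqrt(14); sqrt(224) = 4*sqrt(14)
Combine: (4 + 24 + 4)·sqrt(14) = 32*sqrt(14)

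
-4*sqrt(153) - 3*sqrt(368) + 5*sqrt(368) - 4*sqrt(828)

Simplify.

-16*sqrt(23) - 12*sqrt(17)

4*sqrt(153) = 12*sqrt(17); 3*sqrt(368) = 12*sqrt(23); 5*sqrt(368) = 20*sqrt(23); 4*sqrt(828) = 24*sqrt(23)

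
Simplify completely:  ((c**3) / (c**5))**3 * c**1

Inside the bracket: (c**-2)
Raise to the power 3: (c**-6)
Multiply by c**1: add exponents.

c**(-5)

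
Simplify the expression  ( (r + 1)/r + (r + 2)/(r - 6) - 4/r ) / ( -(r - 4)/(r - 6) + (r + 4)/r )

(2*r² - 7*r + 18)/(2*r - 24)

Numerator: (r + 1)/r + (r + 2)/(r - 6) - 4/r = (2*r² - 7*r + 18)/(r² - 6*r)
Denominator: -(r - 4)/(r - 6) + (r + 4)/r = (2*r - 24)/(r² - 6*r)
Divide: ((2*r² - 7*r + 18)/(r² - 6*r)) · ((r² - 6*r)/(2*r - 24)) = (2*r² - 7*r + 18)/(2*r - 24)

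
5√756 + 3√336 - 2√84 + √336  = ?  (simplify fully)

5√756 = 30*√21; 3√336 = 12*√21; 2√84 = 4*√21; √336 = 4*√21
Combine: (30 + 12 - 4 + 4)·√21 = 42*√21

42*√21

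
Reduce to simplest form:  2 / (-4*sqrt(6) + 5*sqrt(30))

Multiply numerator and denominator by 4*sqrt(6) + 5*sqrt(30).
Denominator becomes 654; numerator becomes 8*sqrt(6) + 10*sqrt(30).

(4*sqrt(6) + 5*sqrt(30))/327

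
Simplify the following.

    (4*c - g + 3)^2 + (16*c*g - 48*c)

(4*c + g - 3)^2

Expand the square and combine the (16*c*g - 48*c) term.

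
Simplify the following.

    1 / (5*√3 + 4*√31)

Multiply numerator and denominator by -4*√31 + 5*√3.
Denominator becomes -421; numerator becomes -4*√31 + 5*√3.

(-5*√3 + 4*√31)/421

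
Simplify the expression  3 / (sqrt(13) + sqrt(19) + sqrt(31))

Group as (sqrt(13) + sqrt(31)) + sqrt(19); multiply by (sqrt(13) + sqrt(31)) - sqrt(19), then rationalise the remaining surd.

(-2*sqrt(7657) + sqrt(31) + 25*sqrt(19) + 37*sqrt(13))/329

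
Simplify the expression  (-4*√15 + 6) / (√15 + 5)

Multiply numerator and denominator by -√15 + 5.
Denominator becomes 10; numerator becomes -26*√15 + 90.

(-13*√15 + 45)/5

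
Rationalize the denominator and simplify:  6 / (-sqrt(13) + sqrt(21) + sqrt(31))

Group as (sqrt(21) + sqrt(31)) - sqrt(13); multiply by (sqrt(21) + sqrt(31)) + sqrt(13), then rationalise the remaining surd.

(-78*sqrt(13) + 6*sqrt(31) + 46*sqrt(21) + 4*sqrt(8463))/361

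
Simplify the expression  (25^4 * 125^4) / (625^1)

5^16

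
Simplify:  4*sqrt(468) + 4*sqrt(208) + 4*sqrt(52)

4*sqrt(468) = 24*sqrt(13); 4*sqrt(208) = 16*sqrt(13); 4*sqrt(52) = 8*sqrt(13)
Combine: (24 + 16 + 8)·sqrt(13) = 48*sqrt(13)

48*sqrt(13)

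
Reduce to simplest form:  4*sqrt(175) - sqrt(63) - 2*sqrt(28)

13*sqrt(7)

4*sqrt(175) = 20*sqrt(7); sqrt(63) = 3*sqrt(7); 2*sqrt(28) = 4*sqrt(7)
Combine: (20 - 3 - 4)·sqrt(7) = 13*sqrt(7)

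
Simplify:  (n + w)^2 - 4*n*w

(n - w)^2

After expansion: n^2 - 2*n*w + w^2 — a perfect-square trinomial.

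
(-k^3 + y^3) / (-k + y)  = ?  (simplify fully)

y^3 - k^3 = (-k + y)(k^2 + k*y + y^2).

k^2 + k*y + y^2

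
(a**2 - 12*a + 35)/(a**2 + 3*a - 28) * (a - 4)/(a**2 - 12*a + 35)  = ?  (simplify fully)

1/(a + 7)

Factor: a**2 - 12*a + 35 = (a - 5)*(a - 7);  a**2 + 3*a - 28 = (a + 7)*(a - 4);  a**2 - 12*a + 35 = (a - 7)*(a - 5)
Cancel the common factors (a - 4), (a - 5), (a - 7).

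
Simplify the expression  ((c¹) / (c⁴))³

c^(-9)

Inside the bracket: (c^-3)
Raise to the power 3: (c^-9)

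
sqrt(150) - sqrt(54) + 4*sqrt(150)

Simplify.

22*sqrt(6)

sqrt(150) = 5*sqrt(6); sqrt(54) = 3*sqrt(6); 4*sqrt(150) = 20*sqrt(6)
Combine: (5 - 3 + 20)·sqrt(6) = 22*sqrt(6)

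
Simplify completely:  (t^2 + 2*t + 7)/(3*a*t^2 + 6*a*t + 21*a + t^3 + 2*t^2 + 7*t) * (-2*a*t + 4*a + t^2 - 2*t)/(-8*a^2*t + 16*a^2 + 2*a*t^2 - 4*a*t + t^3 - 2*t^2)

1/(12*a^2 + 7*a*t + t^2)

Factor: 3*a*t^2 + 6*a*t + 21*a + t^3 + 2*t^2 + 7*t = (3*a + t)*(t^2 + 2*t + 7);  -2*a*t + 4*a + t^2 - 2*t = (-2*a + t)*(t - 2);  -8*a^2*t + 16*a^2 + 2*a*t^2 - 4*a*t + t^3 - 2*t^2 = (-2*a + t)*(t - 2)*(4*a + t)
Cancel the common factors (t^2 + 2*t + 7), (t - 2), (-2*a + t).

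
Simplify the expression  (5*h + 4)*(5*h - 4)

25*h^2 - 16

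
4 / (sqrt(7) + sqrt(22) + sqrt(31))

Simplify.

Group as (sqrt(7) + sqrt(22)) + sqrt(31); multiply by (sqrt(7) + sqrt(22)) - sqrt(31), then rationalise the remaining surd.

(-2*sqrt(4774) - 2*sqrt(31) + 16*sqrt(22) + 46*sqrt(7))/153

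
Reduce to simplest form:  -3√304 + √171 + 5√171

6*√19

3√304 = 12*√19; √171 = 3*√19; 5√171 = 15*√19
Combine: (-12 + 3 + 15)·√19 = 6*√19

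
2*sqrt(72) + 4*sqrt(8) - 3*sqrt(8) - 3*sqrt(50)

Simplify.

-sqrt(2)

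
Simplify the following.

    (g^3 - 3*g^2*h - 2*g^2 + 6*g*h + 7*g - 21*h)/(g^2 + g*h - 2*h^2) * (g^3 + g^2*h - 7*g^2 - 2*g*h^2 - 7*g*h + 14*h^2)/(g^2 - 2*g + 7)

Factor: g^3 - 3*g^2*h - 2*g^2 + 6*g*h + 7*g - 21*h = (g^2 - 2*g + 7)*(g - 3*h);  g^2 + g*h - 2*h^2 = (g + 2*h)*(g - h);  g^3 + g^2*h - 7*g^2 - 2*g*h^2 - 7*g*h + 14*h^2 = (g - h)*(g - 7)*(g + 2*h)
Cancel the common factors (g^2 - 2*g + 7), (g - h), (g + 2*h).

g^2 - 3*g*h - 7*g + 21*h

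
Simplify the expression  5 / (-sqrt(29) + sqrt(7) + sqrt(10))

(30*sqrt(29) + 65*sqrt(10) + 80*sqrt(7) + 5*sqrt(2030))/68

Group as (sqrt(7) + sqrt(10)) - sqrt(29); multiply by (sqrt(7) + sqrt(10)) + sqrt(29), then rationalise the remaining surd.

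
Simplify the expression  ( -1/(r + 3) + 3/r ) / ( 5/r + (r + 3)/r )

Numerator: -1/(r + 3) + 3/r = (2*r + 9)/(r^2 + 3*r)
Denominator: 5/r + (r + 3)/r = (r + 8)/r
Divide: ((2*r + 9)/(r^2 + 3*r)) · (r/(r + 8)) = (2*r + 9)/(r^2 + 11*r + 24)

(2*r + 9)/(r^2 + 11*r + 24)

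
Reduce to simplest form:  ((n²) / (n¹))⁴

Inside the bracket: n¹
Raise to the power 4: n⁴

n⁴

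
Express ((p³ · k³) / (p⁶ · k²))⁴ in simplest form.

k⁴/p^12

Inside the bracket: (p^-3) · k¹
Raise to the power 4: (p^-12) · k⁴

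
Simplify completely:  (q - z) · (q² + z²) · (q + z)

q⁴ - z⁴

Pair the conjugate factors: (q+z)(q-z) = q² - z², then repeat with the next factor.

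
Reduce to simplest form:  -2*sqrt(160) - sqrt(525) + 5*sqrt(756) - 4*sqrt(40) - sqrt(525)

-16*sqrt(10) + 20*sqrt(21)

2*sqrt(160) = 8*sqrt(10); sqrt(525) = 5*sqrt(21); 5*sqrt(756) = 30*sqrt(21); 4*sqrt(40) = 8*sqrt(10); sqrt(525) = 5*sqrt(21)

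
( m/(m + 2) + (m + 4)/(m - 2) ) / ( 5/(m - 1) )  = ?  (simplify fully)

(2*m³ + 2*m² + 4*m - 8)/(5*m² - 20)

Numerator: m/(m + 2) + (m + 4)/(m - 2) = (2*m² + 4*m + 8)/(m² - 4)
Denominator: 5/(m - 1) = 5/(m - 1)
Divide: ((2*m² + 4*m + 8)/(m² - 4)) · (m/5 - 1/5) = (2*m³ + 2*m² + 4*m - 8)/(5*m² - 20)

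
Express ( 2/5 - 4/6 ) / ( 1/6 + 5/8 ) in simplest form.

-32/95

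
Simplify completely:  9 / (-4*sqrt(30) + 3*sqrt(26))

(-12*sqrt(30) - 9*sqrt(26))/82

Multiply numerator and denominator by 3*sqrt(26) + 4*sqrt(30).
Denominator becomes -246; numerator becomes 27*sqrt(26) + 36*sqrt(30).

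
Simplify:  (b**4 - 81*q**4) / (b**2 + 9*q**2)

b**2 - 9*q**2

b**4 - 81*q**4 factors as -(-b + 3*q)*(b + 3*q)*(b**2 + 9*q**2).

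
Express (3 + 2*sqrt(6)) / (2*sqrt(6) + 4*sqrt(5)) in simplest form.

Multiply numerator and denominator by -4*sqrt(5) + 2*sqrt(6).
Denominator becomes -56; numerator becomes -8*sqrt(30) - 12*sqrt(5) + 6*sqrt(6) + 24.

(-12 - 3*sqrt(6) + 6*sqrt(5) + 4*sqrt(30))/28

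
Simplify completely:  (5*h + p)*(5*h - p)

Product of conjugates: (P+Q)(P-Q) = P^2 - Q^2.

25*h^2 - p^2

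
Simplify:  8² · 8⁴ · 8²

2^24

8² = 2^6; 8⁴ = 2^12; 8² = 2^6
Combine exponents: 2^24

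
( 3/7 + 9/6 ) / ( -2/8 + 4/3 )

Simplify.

162/91

Numerator: 3/7 + 9/6 = 27/14
Denominator: -2/8 + 4/3 = 13/12
Divide: (27/14) · (12/13) = 162/91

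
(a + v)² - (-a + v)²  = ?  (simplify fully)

4*a*v

Write as f(v,a) - f(v,-a) and expand.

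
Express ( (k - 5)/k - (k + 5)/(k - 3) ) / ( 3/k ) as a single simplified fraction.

Numerator: (k - 5)/k - (k + 5)/(k - 3) = (-13*k + 15)/(k² - 3*k)
Denominator: 3/k = 3/k
Divide: ((-13*k + 15)/(k² - 3*k)) · (k/3) = (-13*k + 15)/(3*k - 9)

(-13*k + 15)/(3*k - 9)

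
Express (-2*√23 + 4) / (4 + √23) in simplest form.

Multiply numerator and denominator by -√23 + 4.
Denominator becomes -7; numerator becomes -12*√23 + 62.

(-62 + 12*√23)/7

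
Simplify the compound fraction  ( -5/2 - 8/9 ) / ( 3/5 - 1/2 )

-305/9

Numerator: -5/2 - 8/9 = -61/18
Denominator: 3/5 - 1/2 = 1/10
Divide: (-61/18) · (10) = -305/9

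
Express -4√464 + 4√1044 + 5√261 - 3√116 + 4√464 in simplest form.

33*√29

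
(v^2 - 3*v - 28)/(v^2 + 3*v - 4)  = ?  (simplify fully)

Factor: v^2 - 3*v - 28 = (v - 7)*(v + 4);  v^2 + 3*v - 4 = (v + 4)*(v - 1)
Cancel the common factor (v + 4).

(v - 7)/(v - 1)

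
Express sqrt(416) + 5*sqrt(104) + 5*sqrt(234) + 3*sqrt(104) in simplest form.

sqrt(416) = 4*sqrt(26); 5*sqrt(104) = 10*sqrt(26); 5*sqrt(234) = 15*sqrt(26); 3*sqrt(104) = 6*sqrt(26)
Combine: (4 + 10 + 15 + 6)·sqrt(26) = 35*sqrt(26)

35*sqrt(26)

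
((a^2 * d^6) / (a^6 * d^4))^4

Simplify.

Inside the bracket: (a^-4) * d^2
Raise to the power 4: (a^-16) * d^8

d^8/a^16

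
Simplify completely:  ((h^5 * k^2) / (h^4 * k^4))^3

Inside the bracket: h^1 * (k^-2)
Raise to the power 3: h^3 * (k^-6)

h^3/k^6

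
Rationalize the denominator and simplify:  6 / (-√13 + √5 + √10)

Group as (√5 + √10) - √13; multiply by (√5 + √10) + √13, then rationalise the remaining surd.

(-3*√13 + 12*√10 + 27*√5 + 15*√26)/49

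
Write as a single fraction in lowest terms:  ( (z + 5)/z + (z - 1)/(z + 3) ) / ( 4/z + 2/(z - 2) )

(2*z³ + 3*z² + z - 30)/(6*z² + 10*z - 24)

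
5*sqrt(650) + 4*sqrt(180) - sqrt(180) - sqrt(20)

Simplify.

5*sqrt(650) = 25*sqrt(26); 4*sqrt(180) = 24*sqrt(5); sqrt(180) = 6*sqrt(5); sqrt(20) = 2*sqrt(5)

16*sqrt(5) + 25*sqrt(26)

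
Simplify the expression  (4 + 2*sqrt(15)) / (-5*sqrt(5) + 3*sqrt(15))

(10*sqrt(5) + 6*sqrt(15) + 25*sqrt(3) + 45)/5

Multiply numerator and denominator by 5*sqrt(5) + 3*sqrt(15).
Denominator becomes 10; numerator becomes 20*sqrt(5) + 12*sqrt(15) + 50*sqrt(3) + 90.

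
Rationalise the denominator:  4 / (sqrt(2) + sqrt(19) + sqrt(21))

(-sqrt(798) + 2*sqrt(19) + 19*sqrt(2))/19

Group as (sqrt(19) + sqrt(21)) + sqrt(2); multiply by (sqrt(19) + sqrt(21)) - sqrt(2), then rationalise the remaining surd.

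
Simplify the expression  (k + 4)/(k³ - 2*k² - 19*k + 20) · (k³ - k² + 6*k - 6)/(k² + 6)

1/(k - 5)

Factor: k³ - 2*k² - 19*k + 20 = (k - 5)·(k - 1)·(k + 4);  k³ - k² + 6*k - 6 = (k - 1)·(k² + 6)
Cancel the common factors (k² + 6), (k + 4), (k - 1).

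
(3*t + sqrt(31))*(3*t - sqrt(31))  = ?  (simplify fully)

(3*t)^2 - (sqrt(31))^2 = 9*t^2 - 31.

9*t^2 - 31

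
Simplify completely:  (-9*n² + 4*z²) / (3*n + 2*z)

-3*n + 2*z

-9*n² + 4*z² factors as (-3*n + 2*z)*(3*n + 2*z).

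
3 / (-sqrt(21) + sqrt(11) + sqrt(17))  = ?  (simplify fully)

(-7*sqrt(21) + 15*sqrt(17) + 27*sqrt(11) + 2*sqrt(3927))/233

Group as (sqrt(11) + sqrt(17)) - sqrt(21); multiply by (sqrt(11) + sqrt(17)) + sqrt(21), then rationalise the remaining surd.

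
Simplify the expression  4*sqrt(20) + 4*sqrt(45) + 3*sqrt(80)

4*sqrt(20) = 8*sqrt(5); 4*sqrt(45) = 12*sqrt(5); 3*sqrt(80) = 12*sqrt(5)
Combine: (8 + 12 + 12)·sqrt(5) = 32*sqrt(5)

32*sqrt(5)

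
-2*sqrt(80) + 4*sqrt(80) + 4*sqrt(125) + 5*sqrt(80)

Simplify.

48*sqrt(5)

2*sqrt(80) = 8*sqrt(5); 4*sqrt(80) = 16*sqrt(5); 4*sqrt(125) = 20*sqrt(5); 5*sqrt(80) = 20*sqrt(5)
Combine: (-8 + 16 + 20 + 20)·sqrt(5) = 48*sqrt(5)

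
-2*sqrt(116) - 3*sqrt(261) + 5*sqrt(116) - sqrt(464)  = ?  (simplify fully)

-7*sqrt(29)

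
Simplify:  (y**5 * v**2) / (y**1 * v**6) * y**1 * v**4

Quotient: y**4 * (v**-4)
Multiply by y**1 * v**4: add exponents.

y**5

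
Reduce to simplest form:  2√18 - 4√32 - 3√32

-22*√2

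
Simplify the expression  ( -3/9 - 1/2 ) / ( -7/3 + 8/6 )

5/6

Numerator: -3/9 - 1/2 = -5/6
Denominator: -7/3 + 8/6 = -1
Divide: (-5/6) · (-1) = 5/6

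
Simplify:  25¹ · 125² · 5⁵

25¹ = 5^2; 125² = 5^6; 5⁵ = 5^5
Combine exponents: 5^13

5^13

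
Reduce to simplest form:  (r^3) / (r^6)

r^(-3)

Quotient: (r^-3)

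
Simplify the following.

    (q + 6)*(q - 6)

Difference of squares with P = q, Q = 6.

q^2 - 36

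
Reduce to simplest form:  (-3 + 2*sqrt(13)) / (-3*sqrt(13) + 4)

(-66 + sqrt(13))/101

Multiply numerator and denominator by 4 + 3*sqrt(13).
Denominator becomes -101; numerator becomes -sqrt(13) + 66.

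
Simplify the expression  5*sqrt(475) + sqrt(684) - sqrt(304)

27*sqrt(19)

5*sqrt(475) = 25*sqrt(19); sqrt(684) = 6*sqrt(19); sqrt(304) = 4*sqrt(19)
Combine: (25 + 6 - 4)·sqrt(19) = 27*sqrt(19)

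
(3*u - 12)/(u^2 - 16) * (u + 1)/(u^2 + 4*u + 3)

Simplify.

Factor: 3*u - 12 = 3*(u - 4);  u^2 - 16 = (u + 4)*(u - 4);  u^2 + 4*u + 3 = (u + 1)*(u + 3)
Cancel the common factors (u + 1), (u - 4).

3/(u^2 + 7*u + 12)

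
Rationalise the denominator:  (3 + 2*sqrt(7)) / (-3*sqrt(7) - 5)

Multiply numerator and denominator by -5 + 3*sqrt(7).
Denominator becomes -38; numerator becomes -sqrt(7) + 27.

(-27 + sqrt(7))/38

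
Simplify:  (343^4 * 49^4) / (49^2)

7^16

343^4 = 7^12; 49^4 = 7^8; 49^2 = 7^4
Combine exponents: 7^16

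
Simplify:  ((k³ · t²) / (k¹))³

Inside the bracket: k² · t²
Raise to the power 3: k⁶ · t⁶

k⁶*t⁶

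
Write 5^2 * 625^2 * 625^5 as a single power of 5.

5^30

5^2 = 5^2; 625^2 = 5^8; 625^5 = 5^20
Combine exponents: 5^30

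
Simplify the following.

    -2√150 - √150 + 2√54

2√150 = 10*√6; √150 = 5*√6; 2√54 = 6*√6
Combine: (-10 - 5 + 6)·√6 = -9*√6

-9*√6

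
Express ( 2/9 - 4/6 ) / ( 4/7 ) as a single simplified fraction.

Numerator: 2/9 - 4/6 = -4/9
Denominator: 4/7 = 4/7
Divide: (-4/9) · (7/4) = -7/9

-7/9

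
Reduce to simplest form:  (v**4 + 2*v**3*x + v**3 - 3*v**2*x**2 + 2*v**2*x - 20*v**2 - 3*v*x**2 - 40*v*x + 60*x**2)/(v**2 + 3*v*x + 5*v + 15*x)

v**2 - v*x - 4*v + 4*x

Factor: v**4 + 2*v**3*x + v**3 - 3*v**2*x**2 + 2*v**2*x - 20*v**2 - 3*v*x**2 - 40*v*x + 60*x**2 = (v - 4)*(v - x)*(v + 3*x)*(v + 5);  v**2 + 3*v*x + 5*v + 15*x = (v + 3*x)*(v + 5)
Cancel the common factors (v + 3*x), (v + 5).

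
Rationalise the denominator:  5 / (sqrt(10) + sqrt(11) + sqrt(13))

Group as (sqrt(11) + sqrt(13)) + sqrt(10); multiply by (sqrt(11) + sqrt(13)) - sqrt(10), then rationalise the remaining surd.

(-5*sqrt(1430) + 20*sqrt(13) + 30*sqrt(11) + 35*sqrt(10))/188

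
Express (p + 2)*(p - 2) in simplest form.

p**2 - 4

(p)**2 - (2)**2 = p**2 - 4.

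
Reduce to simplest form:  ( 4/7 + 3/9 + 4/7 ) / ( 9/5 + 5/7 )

155/264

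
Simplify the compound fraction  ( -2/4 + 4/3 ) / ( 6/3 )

5/12

Numerator: -2/4 + 4/3 = 5/6
Denominator: 6/3 = 2
Divide: (5/6) · (1/2) = 5/12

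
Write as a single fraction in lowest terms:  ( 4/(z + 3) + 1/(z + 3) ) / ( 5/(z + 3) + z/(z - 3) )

(5*z - 15)/(z**2 + 8*z - 15)

Numerator: 4/(z + 3) + 1/(z + 3) = 5/(z + 3)
Denominator: 5/(z + 3) + z/(z - 3) = (z**2 + 8*z - 15)/(z**2 - 9)
Divide: (5/(z + 3)) · ((z**2 - 9)/(z**2 + 8*z - 15)) = (5*z - 15)/(z**2 + 8*z - 15)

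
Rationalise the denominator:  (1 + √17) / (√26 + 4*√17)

(-√442 - √26 + 4*√17 + 68)/246

Multiply numerator and denominator by -√26 + 4*√17.
Denominator becomes 246; numerator becomes -√442 - √26 + 4*√17 + 68.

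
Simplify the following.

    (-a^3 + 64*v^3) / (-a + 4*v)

a^2 + 4*a*v + 16*v^2

Apply the difference-of-cubes factorisation and cancel (-a + 4*v).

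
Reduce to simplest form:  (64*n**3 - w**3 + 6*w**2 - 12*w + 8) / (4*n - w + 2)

Apply the difference-of-cubes factorisation and cancel (4*n - w + 2).

16*n**2 + 4*n*w - 8*n + w**2 - 4*w + 4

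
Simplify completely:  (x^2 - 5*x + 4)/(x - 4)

x - 1

Factor: x^2 - 5*x + 4 = (x - 4)*(x - 1)
Cancel the common factor (x - 4).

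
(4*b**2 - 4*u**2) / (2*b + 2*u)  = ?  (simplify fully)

2*b - 2*u

Difference of squares: factor out (2*b + 2*u).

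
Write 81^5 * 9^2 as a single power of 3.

81^5 = 3^20; 9^2 = 3^4
Combine exponents: 3^24

3^24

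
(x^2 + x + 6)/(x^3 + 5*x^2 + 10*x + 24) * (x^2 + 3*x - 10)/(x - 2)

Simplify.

(x + 5)/(x + 4)

Factor: x^3 + 5*x^2 + 10*x + 24 = (x^2 + x + 6)*(x + 4);  x^2 + 3*x - 10 = (x - 2)*(x + 5)
Cancel the common factors (x^2 + x + 6), (x - 2).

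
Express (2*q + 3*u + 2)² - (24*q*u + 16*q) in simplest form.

(-2*q + 3*u + 2)²

Expanding gives 4*q² - 12*q*u - 8*q + 9*u² + 12*u + 4, a perfect square.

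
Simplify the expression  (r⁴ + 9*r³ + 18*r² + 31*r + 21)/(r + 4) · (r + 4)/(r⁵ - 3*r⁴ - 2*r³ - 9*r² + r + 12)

Factor: r⁴ + 9*r³ + 18*r² + 31*r + 21 = (r² + r + 3)·(r + 1)·(r + 7);  r⁵ - 3*r⁴ - 2*r³ - 9*r² + r + 12 = (r + 1)·(r - 1)·(r² + r + 3)·(r - 4)
Cancel the common factors (r² + r + 3), (r + 1), (r + 4).

(r + 7)/(r² - 5*r + 4)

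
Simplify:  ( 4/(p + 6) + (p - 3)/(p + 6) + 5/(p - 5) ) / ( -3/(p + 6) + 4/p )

(p**3 + p**2 + 25*p)/(p**2 + 19*p - 120)

Numerator: 4/(p + 6) + (p - 3)/(p + 6) + 5/(p - 5) = (p**2 + p + 25)/(p**2 + p - 30)
Denominator: -3/(p + 6) + 4/p = (p + 24)/(p**2 + 6*p)
Divide: ((p**2 + p + 25)/(p**2 + p - 30)) · ((p**2 + 6*p)/(p + 24)) = (p**3 + p**2 + 25*p)/(p**2 + 19*p - 120)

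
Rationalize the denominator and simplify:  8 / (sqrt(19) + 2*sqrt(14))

Multiply numerator and denominator by -sqrt(19) + 2*sqrt(14).
Denominator becomes 37; numerator becomes -8*sqrt(19) + 16*sqrt(14).

(-8*sqrt(19) + 16*sqrt(14))/37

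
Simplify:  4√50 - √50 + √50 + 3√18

29*√2

4√50 = 20*√2; √50 = 5*√2; √50 = 5*√2; 3√18 = 9*√2
Combine: (20 - 5 + 5 + 9)·√2 = 29*√2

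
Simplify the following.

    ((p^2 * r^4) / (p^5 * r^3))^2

Inside the bracket: (p^-3) * r^1
Raise to the power 2: (p^-6) * r^2

r^2/p^6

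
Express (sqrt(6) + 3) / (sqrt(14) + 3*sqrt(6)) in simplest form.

(-3*sqrt(14) - 2*sqrt(21) + 18 + 9*sqrt(6))/40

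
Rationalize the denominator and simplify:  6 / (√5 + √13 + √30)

(-15*√78 - 18*√30 + 33*√13 + 57*√5)/29

Group as (√5 + √13) + √30; multiply by (√5 + √13) - √30, then rationalise the remaining surd.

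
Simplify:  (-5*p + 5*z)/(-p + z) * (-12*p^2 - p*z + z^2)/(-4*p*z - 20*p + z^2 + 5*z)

Factor: -5*p + 5*z = 5*(-p + z);  -12*p^2 - p*z + z^2 = (3*p + z)*(-4*p + z);  -4*p*z - 20*p + z^2 + 5*z = (z + 5)*(-4*p + z)
Cancel the common factors (-p + z), (-4*p + z).

(15*p + 5*z)/(z + 5)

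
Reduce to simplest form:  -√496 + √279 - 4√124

-9*√31

√496 = 4*√31; √279 = 3*√31; 4√124 = 8*√31
Combine: (-4 + 3 - 8)·√31 = -9*√31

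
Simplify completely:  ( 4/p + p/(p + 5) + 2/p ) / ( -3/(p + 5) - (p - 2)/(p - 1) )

Numerator: 4/p + p/(p + 5) + 2/p = (p^2 + 6*p + 30)/(p^2 + 5*p)
Denominator: -3/(p + 5) - (p - 2)/(p - 1) = (-p^2 - 6*p + 13)/(p^2 + 4*p - 5)
Divide: ((p^2 + 6*p + 30)/(p^2 + 5*p)) · ((p^2 + 4*p - 5)/(-p^2 - 6*p + 13)) = (-p^3 - 5*p^2 - 24*p + 30)/(p^3 + 6*p^2 - 13*p)

(-p^3 - 5*p^2 - 24*p + 30)/(p^3 + 6*p^2 - 13*p)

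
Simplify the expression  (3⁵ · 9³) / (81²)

3^3

3⁵ = 3^5; 9³ = 3^6; 81² = 3^8
Combine exponents: 3^3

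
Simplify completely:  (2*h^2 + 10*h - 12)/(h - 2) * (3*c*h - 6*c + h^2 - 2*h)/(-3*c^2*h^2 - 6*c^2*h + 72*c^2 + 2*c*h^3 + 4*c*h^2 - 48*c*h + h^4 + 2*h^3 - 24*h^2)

(-2*h + 2)/(c*h - 4*c - h^2 + 4*h)

Factor: 2*h^2 + 10*h - 12 = 2*(h - 1)*(h + 6);  3*c*h - 6*c + h^2 - 2*h = (3*c + h)*(h - 2);  -3*c^2*h^2 - 6*c^2*h + 72*c^2 + 2*c*h^3 + 4*c*h^2 - 48*c*h + h^4 + 2*h^3 - 24*h^2 = (h - 4)*(h + 6)*(3*c + h)*(-c + h)
Cancel the common factors (h - 2), (3*c + h), (h + 6).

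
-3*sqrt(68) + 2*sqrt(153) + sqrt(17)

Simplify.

sqrt(17)

3*sqrt(68) = 6*sqrt(17); 2*sqrt(153) = 6*sqrt(17); sqrt(17) = sqrt(17)
Combine: (-6 + 6 + 1)·sqrt(17) = sqrt(17)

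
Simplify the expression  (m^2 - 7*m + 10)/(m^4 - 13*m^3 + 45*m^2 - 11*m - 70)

Factor: m^2 - 7*m + 10 = (m - 5)*(m - 2);  m^4 - 13*m^3 + 45*m^2 - 11*m - 70 = (m - 2)*(m - 7)*(m - 5)*(m + 1)
Cancel the common factors (m - 2), (m - 5).

1/(m^2 - 6*m - 7)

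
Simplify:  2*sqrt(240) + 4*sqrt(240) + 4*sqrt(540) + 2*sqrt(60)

2*sqrt(240) = 8*sqrt(15); 4*sqrt(240) = 16*sqrt(15); 4*sqrt(540) = 24*sqrt(15); 2*sqrt(60) = 4*sqrt(15)
Combine: (8 + 16 + 24 + 4)·sqrt(15) = 52*sqrt(15)

52*sqrt(15)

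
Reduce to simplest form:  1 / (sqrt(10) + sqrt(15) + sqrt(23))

Group as (sqrt(10) + sqrt(23)) + sqrt(15); multiply by (sqrt(10) + sqrt(23)) - sqrt(15), then rationalise the remaining surd.

(-5*sqrt(138) + sqrt(23) + 9*sqrt(15) + 14*sqrt(10))/298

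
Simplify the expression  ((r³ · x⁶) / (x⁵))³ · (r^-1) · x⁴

r⁸*x⁷

Inside the bracket: r³ · x¹
Raise to the power 3: r⁹ · x³
Multiply by (r^-1) · x⁴: add exponents.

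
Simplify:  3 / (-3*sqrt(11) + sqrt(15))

Multiply numerator and denominator by sqrt(15) + 3*sqrt(11).
Denominator becomes -84; numerator becomes 3*sqrt(15) + 9*sqrt(11).

(-3*sqrt(11) - sqrt(15))/28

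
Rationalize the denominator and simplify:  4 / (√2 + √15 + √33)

(-10*√15 - 23*√2 + 3*√110 + 8*√33)/17

Group as (√2 + √15) + √33; multiply by (√2 + √15) - √33, then rationalise the remaining surd.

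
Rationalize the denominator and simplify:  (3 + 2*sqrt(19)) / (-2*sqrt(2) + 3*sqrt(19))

Multiply numerator and denominator by 2*sqrt(2) + 3*sqrt(19).
Denominator becomes 163; numerator becomes 6*sqrt(2) + 4*sqrt(38) + 9*sqrt(19) + 114.

(6*sqrt(2) + 4*sqrt(38) + 9*sqrt(19) + 114)/163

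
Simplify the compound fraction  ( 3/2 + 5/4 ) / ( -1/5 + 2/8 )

55

Numerator: 3/2 + 5/4 = 11/4
Denominator: -1/5 + 2/8 = 1/20
Divide: (11/4) · (20) = 55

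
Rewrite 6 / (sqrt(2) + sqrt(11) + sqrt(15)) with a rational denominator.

(-sqrt(330) - sqrt(15) + 3*sqrt(11) + 12*sqrt(2))/7

Group as (sqrt(2) + sqrt(11)) + sqrt(15); multiply by (sqrt(2) + sqrt(11)) - sqrt(15), then rationalise the remaining surd.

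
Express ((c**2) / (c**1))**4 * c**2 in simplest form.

c**6

Inside the bracket: c**1
Raise to the power 4: c**4
Multiply by c**2: add exponents.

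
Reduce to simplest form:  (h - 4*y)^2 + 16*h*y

(h + 4*y)^2

Expanding gives h^2 + 8*h*y + 16*y^2, a perfect square.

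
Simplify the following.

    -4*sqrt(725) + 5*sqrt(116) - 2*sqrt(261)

-16*sqrt(29)

4*sqrt(725) = 20*sqrt(29); 5*sqrt(116) = 10*sqrt(29); 2*sqrt(261) = 6*sqrt(29)
Combine: (-20 + 10 - 6)·sqrt(29) = -16*sqrt(29)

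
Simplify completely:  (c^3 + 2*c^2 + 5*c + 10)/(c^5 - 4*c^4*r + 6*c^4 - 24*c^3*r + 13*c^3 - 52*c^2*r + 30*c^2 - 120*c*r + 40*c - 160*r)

-1/(-c^2 + 4*c*r - 4*c + 16*r)

Factor: c^3 + 2*c^2 + 5*c + 10 = (c^2 + 5)*(c + 2);  c^5 - 4*c^4*r + 6*c^4 - 24*c^3*r + 13*c^3 - 52*c^2*r + 30*c^2 - 120*c*r + 40*c - 160*r = (c - 4*r)*(c^2 + 5)*(c + 4)*(c + 2)
Cancel the common factors (c^2 + 5), (c + 2).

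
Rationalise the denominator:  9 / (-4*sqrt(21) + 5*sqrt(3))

(-4*sqrt(21) - 5*sqrt(3))/29

Multiply numerator and denominator by 5*sqrt(3) + 4*sqrt(21).
Denominator becomes -261; numerator becomes 45*sqrt(3) + 36*sqrt(21).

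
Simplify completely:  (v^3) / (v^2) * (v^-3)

v^(-2)

Quotient: v^1
Multiply by (v^-3): add exponents.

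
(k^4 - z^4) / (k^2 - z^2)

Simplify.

k^2 + z^2

Difference of fourth powers: factor out (k^2 - z^2).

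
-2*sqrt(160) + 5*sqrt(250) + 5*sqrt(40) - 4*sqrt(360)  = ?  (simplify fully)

3*sqrt(10)

2*sqrt(160) = 8*sqrt(10); 5*sqrt(250) = 25*sqrt(10); 5*sqrt(40) = 10*sqrt(10); 4*sqrt(360) = 24*sqrt(10)
Combine: (-8 + 25 + 10 - 24)·sqrt(10) = 3*sqrt(10)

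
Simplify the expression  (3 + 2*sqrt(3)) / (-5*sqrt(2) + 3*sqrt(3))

(-10*sqrt(6) - 15*sqrt(2) - 18 - 9*sqrt(3))/23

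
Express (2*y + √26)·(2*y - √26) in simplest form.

Difference of squares with P = 2*y, Q = √26.

4*y² - 26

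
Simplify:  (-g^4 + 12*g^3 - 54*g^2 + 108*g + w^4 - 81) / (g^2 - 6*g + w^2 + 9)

-g^2 + 6*g + w^2 - 9

Difference of fourth powers: factor out (w^2 + (g - 3)^2).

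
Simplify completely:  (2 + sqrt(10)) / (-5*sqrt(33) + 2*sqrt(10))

(-5*sqrt(330) - 10*sqrt(33) - 20 - 4*sqrt(10))/785

Multiply numerator and denominator by 2*sqrt(10) + 5*sqrt(33).
Denominator becomes -785; numerator becomes 4*sqrt(10) + 20 + 10*sqrt(33) + 5*sqrt(330).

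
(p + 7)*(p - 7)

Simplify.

(p)**2 - (7)**2 = p**2 - 49.

p**2 - 49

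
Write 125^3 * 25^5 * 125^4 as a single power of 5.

5^31

125^3 = 5^9; 25^5 = 5^10; 125^4 = 5^12
Combine exponents: 5^31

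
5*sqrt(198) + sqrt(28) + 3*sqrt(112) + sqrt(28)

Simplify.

16*sqrt(7) + 15*sqrt(22)

5*sqrt(198) = 15*sqrt(22); sqrt(28) = 2*sqrt(7); 3*sqrt(112) = 12*sqrt(7); sqrt(28) = 2*sqrt(7)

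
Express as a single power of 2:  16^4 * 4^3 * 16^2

2^30

16^4 = 2^16; 4^3 = 2^6; 16^2 = 2^8
Combine exponents: 2^30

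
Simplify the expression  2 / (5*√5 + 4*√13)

(-10*√5 + 8*√13)/83

Multiply numerator and denominator by -4*√13 + 5*√5.
Denominator becomes -83; numerator becomes -8*√13 + 10*√5.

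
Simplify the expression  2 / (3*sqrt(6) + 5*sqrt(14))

(-3*sqrt(6) + 5*sqrt(14))/148

Multiply numerator and denominator by -3*sqrt(6) + 5*sqrt(14).
Denominator becomes 296; numerator becomes -6*sqrt(6) + 10*sqrt(14).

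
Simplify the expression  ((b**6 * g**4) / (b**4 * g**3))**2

b**4*g**2

Inside the bracket: b**2 * g**1
Raise to the power 2: b**4 * g**2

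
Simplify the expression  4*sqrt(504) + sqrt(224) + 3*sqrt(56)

34*sqrt(14)

4*sqrt(504) = 24*sqrt(14); sqrt(224) = 4*sqrt(14); 3*sqrt(56) = 6*sqrt(14)
Combine: (24 + 4 + 6)·sqrt(14) = 34*sqrt(14)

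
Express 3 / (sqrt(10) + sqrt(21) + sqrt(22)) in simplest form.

(-4*sqrt(1155) + 9*sqrt(22) + 11*sqrt(21) + 33*sqrt(10))/253

Group as (sqrt(21) + sqrt(22)) + sqrt(10); multiply by (sqrt(21) + sqrt(22)) - sqrt(10), then rationalise the remaining surd.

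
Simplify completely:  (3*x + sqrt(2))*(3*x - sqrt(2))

Product of conjugates: (P+Q)(P-Q) = P^2 - Q^2.

9*x^2 - 2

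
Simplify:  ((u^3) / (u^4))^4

Inside the bracket: (u^-1)
Raise to the power 4: (u^-4)

u^(-4)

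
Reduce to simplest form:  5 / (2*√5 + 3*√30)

Multiply numerator and denominator by -3*√30 + 2*√5.
Denominator becomes -250; numerator becomes -15*√30 + 10*√5.

(-2*√5 + 3*√30)/50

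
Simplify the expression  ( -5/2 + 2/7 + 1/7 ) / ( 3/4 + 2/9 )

Numerator: -5/2 + 2/7 + 1/7 = -29/14
Denominator: 3/4 + 2/9 = 35/36
Divide: (-29/14) · (36/35) = -522/245

-522/245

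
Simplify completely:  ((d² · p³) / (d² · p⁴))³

Inside the bracket: (p^-1)
Raise to the power 3: (p^-3)

p^(-3)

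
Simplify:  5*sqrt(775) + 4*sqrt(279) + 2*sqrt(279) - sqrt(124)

41*sqrt(31)

5*sqrt(775) = 25*sqrt(31); 4*sqrt(279) = 12*sqrt(31); 2*sqrt(279) = 6*sqrt(31); sqrt(124) = 2*sqrt(31)
Combine: (25 + 12 + 6 - 2)·sqrt(31) = 41*sqrt(31)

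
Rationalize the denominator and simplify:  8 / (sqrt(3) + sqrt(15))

(-2*sqrt(3) + 2*sqrt(15))/3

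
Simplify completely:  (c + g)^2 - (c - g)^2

4*c*g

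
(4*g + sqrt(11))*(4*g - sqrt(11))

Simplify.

16*g^2 - 11

Difference of squares with P = 4*g, Q = sqrt(11).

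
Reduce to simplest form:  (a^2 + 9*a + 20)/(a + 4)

a + 5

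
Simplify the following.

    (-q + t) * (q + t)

-q^2 + t^2

Telescope via difference of squares: (t+q)(t-q) = -q^2 + t^2.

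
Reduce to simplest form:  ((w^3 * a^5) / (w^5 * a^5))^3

Inside the bracket: (w^-2)
Raise to the power 3: (w^-6)

w^(-6)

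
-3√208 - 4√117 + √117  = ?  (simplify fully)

-21*√13

3√208 = 12*√13; 4√117 = 12*√13; √117 = 3*√13
Combine: (-12 - 12 + 3)·√13 = -21*√13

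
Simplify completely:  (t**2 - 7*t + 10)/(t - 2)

t - 5

Factor: t**2 - 7*t + 10 = (t - 2)*(t - 5)
Cancel the common factor (t - 2).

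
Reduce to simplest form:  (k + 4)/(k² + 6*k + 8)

1/(k + 2)

Factor: k² + 6*k + 8 = (k + 4)·(k + 2)
Cancel the common factor (k + 4).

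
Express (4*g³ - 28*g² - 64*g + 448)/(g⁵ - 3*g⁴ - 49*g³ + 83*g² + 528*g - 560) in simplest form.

4/(g² + 4*g - 5)

Factor: 4*g³ - 28*g² - 64*g + 448 = 4·(g - 4)·(g - 7)·(g + 4);  g⁵ - 3*g⁴ - 49*g³ + 83*g² + 528*g - 560 = (g + 4)·(g - 4)·(g - 7)·(g + 5)·(g - 1)
Cancel the common factors (g - 4), (g - 7), (g + 4).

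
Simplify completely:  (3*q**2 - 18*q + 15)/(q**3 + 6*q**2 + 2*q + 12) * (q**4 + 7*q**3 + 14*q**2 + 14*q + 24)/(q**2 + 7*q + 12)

Factor: 3*q**2 - 18*q + 15 = 3*(q - 5)*(q - 1);  q**3 + 6*q**2 + 2*q + 12 = (q + 6)*(q**2 + 2);  q**4 + 7*q**3 + 14*q**2 + 14*q + 24 = (q**2 + 2)*(q + 4)*(q + 3);  q**2 + 7*q + 12 = (q + 3)*(q + 4)
Cancel the common factors (q**2 + 2), (q + 4), (q + 3).

(3*q**2 - 18*q + 15)/(q + 6)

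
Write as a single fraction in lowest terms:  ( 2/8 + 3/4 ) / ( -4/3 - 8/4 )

-3/10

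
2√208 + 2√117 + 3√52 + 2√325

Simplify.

30*√13

2√208 = 8*√13; 2√117 = 6*√13; 3√52 = 6*√13; 2√325 = 10*√13
Combine: (8 + 6 + 6 + 10)·√13 = 30*√13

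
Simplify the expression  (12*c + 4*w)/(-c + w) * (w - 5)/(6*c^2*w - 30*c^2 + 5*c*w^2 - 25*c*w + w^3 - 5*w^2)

Factor: 12*c + 4*w = 4*(3*c + w);  6*c^2*w - 30*c^2 + 5*c*w^2 - 25*c*w + w^3 - 5*w^2 = (3*c + w)*(w - 5)*(2*c + w)
Cancel the common factors (w - 5), (3*c + w).

4/(-2*c^2 + c*w + w^2)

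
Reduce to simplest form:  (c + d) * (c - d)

c^2 - d^2

Pair the conjugate factors: (c+d)(c-d) = c^2 - d^2.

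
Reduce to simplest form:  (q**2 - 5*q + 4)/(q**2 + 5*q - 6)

Factor: q**2 - 5*q + 4 = (q - 1)*(q - 4);  q**2 + 5*q - 6 = (q + 6)*(q - 1)
Cancel the common factor (q - 1).

(q - 4)/(q + 6)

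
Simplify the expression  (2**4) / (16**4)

2**4 = 2**4; 16**4 = 2**16
Combine exponents: 2**(-12)

2**(-12)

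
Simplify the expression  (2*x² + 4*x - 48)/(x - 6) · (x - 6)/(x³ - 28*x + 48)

2/(x - 2)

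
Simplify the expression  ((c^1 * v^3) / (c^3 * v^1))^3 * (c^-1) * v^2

Inside the bracket: (c^-2) * v^2
Raise to the power 3: (c^-6) * v^6
Multiply by (c^-1) * v^2: add exponents.

v^8/c^7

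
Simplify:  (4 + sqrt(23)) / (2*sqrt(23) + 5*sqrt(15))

(-46 - 8*sqrt(23) + 20*sqrt(15) + 5*sqrt(345))/283

Multiply numerator and denominator by -5*sqrt(15) + 2*sqrt(23).
Denominator becomes -283; numerator becomes -5*sqrt(345) - 20*sqrt(15) + 8*sqrt(23) + 46.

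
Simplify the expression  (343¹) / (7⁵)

343¹ = 7^3; 7⁵ = 7^5
Combine exponents: 7^(-2)

7^(-2)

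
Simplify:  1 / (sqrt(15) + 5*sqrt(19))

Multiply numerator and denominator by -5*sqrt(19) + sqrt(15).
Denominator becomes -460; numerator becomes -5*sqrt(19) + sqrt(15).

(-sqrt(15) + 5*sqrt(19))/460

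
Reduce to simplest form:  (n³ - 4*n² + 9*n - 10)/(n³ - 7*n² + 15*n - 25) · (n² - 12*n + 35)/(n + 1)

Factor: n³ - 4*n² + 9*n - 10 = (n² - 2*n + 5)·(n - 2);  n³ - 7*n² + 15*n - 25 = (n² - 2*n + 5)·(n - 5);  n² - 12*n + 35 = (n - 5)·(n - 7)
Cancel the common factors (n² - 2*n + 5), (n - 5).

(n² - 9*n + 14)/(n + 1)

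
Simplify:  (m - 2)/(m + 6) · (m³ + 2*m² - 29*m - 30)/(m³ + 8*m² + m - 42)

Factor: m³ + 2*m² - 29*m - 30 = (m + 6)·(m + 1)·(m - 5);  m³ + 8*m² + m - 42 = (m + 7)·(m - 2)·(m + 3)
Cancel the common factors (m + 6), (m - 2).

(m² - 4*m - 5)/(m² + 10*m + 21)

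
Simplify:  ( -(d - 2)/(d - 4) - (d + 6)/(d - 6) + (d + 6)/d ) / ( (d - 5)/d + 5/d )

Numerator: -(d - 2)/(d - 4) - (d + 6)/(d - 6) + (d + 6)/d = (-d^3 + 2*d^2 - 24*d + 144)/(d^3 - 10*d^2 + 24*d)
Denominator: (d - 5)/d + 5/d = 1
Divide: ((-d^3 + 2*d^2 - 24*d + 144)/(d^3 - 10*d^2 + 24*d)) · (1) = (-d^3 + 2*d^2 - 24*d + 144)/(d^3 - 10*d^2 + 24*d)

(-d^3 + 2*d^2 - 24*d + 144)/(d^3 - 10*d^2 + 24*d)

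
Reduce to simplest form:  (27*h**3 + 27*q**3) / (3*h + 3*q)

9*h**2 - 9*h*q + 9*q**2

Factor as (a+b)(a**2-ab+b**2) with a=(3*q), b=(3*h).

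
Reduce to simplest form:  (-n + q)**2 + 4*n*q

(n + q)**2

Expand the square and combine the 4*n*q term.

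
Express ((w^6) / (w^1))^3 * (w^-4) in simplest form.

w^11

Inside the bracket: w^5
Raise to the power 3: w^15
Multiply by (w^-4): add exponents.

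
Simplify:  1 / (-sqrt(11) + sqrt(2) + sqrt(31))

(-20*sqrt(2) - sqrt(682) + 11*sqrt(11) + 9*sqrt(31))/118

Group as (sqrt(2) + sqrt(31)) - sqrt(11); multiply by (sqrt(2) + sqrt(31)) + sqrt(11), then rationalise the remaining surd.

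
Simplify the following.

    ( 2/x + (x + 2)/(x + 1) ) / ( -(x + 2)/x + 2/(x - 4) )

Numerator: 2/x + (x + 2)/(x + 1) = (x² + 4*x + 2)/(x² + x)
Denominator: -(x + 2)/x + 2/(x - 4) = (-x² + 4*x + 8)/(x² - 4*x)
Divide: ((x² + 4*x + 2)/(x² + x)) · ((x² - 4*x)/(-x² + 4*x + 8)) = (-x³ + 14*x + 8)/(x³ - 3*x² - 12*x - 8)

(-x³ + 14*x + 8)/(x³ - 3*x² - 12*x - 8)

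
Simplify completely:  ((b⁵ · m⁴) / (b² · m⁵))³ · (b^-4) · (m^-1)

Inside the bracket: b³ · (m^-1)
Raise to the power 3: b⁹ · (m^-3)
Multiply by (b^-4) · (m^-1): add exponents.

b⁵/m⁴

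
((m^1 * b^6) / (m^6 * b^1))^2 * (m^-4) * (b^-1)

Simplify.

b^9/m^14

Inside the bracket: (m^-5) * b^5
Raise to the power 2: (m^-10) * b^10
Multiply by (m^-4) * (b^-1): add exponents.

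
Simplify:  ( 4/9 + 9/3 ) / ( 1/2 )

Numerator: 4/9 + 9/3 = 31/9
Denominator: 1/2 = 1/2
Divide: (31/9) · (2) = 62/9

62/9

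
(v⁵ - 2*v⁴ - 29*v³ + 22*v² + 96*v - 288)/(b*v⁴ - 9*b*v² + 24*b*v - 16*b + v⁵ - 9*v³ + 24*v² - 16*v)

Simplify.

(v² - 3*v - 18)/(b*v - b + v² - v)

Factor: v⁵ - 2*v⁴ - 29*v³ + 22*v² + 96*v - 288 = (v - 6)·(v² - 3*v + 4)·(v + 3)·(v + 4);  b*v⁴ - 9*b*v² + 24*b*v - 16*b + v⁵ - 9*v³ + 24*v² - 16*v = (v² - 3*v + 4)·(v - 1)·(v + 4)·(b + v)
Cancel the common factors (v² - 3*v + 4), (v + 4).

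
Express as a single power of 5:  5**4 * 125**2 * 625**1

5**14

5**4 = 5**4; 125**2 = 5**6; 625**1 = 5**4
Combine exponents: 5**14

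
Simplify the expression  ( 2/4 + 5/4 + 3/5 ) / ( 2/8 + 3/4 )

47/20

Numerator: 2/4 + 5/4 + 3/5 = 47/20
Denominator: 2/8 + 3/4 = 1
Divide: (47/20) · (1) = 47/20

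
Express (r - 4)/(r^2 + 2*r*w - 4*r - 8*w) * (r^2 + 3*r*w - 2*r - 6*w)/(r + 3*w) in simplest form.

(r - 2)/(r + 2*w)

Factor: r^2 + 2*r*w - 4*r - 8*w = (r + 2*w)*(r - 4);  r^2 + 3*r*w - 2*r - 6*w = (r - 2)*(r + 3*w)
Cancel the common factors (r - 4), (r + 3*w).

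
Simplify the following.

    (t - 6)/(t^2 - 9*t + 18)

1/(t - 3)

Factor: t^2 - 9*t + 18 = (t - 6)*(t - 3)
Cancel the common factor (t - 6).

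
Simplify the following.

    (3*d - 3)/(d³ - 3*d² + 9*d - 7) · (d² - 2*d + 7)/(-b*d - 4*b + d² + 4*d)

Factor: 3*d - 3 = 3·(d - 1);  d³ - 3*d² + 9*d - 7 = (d² - 2*d + 7)·(d - 1);  -b*d - 4*b + d² + 4*d = (d + 4)·(-b + d)
Cancel the common factors (d² - 2*d + 7), (d - 1).

-3/(b*d + 4*b - d² - 4*d)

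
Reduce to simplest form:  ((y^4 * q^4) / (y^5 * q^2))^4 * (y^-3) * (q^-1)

Inside the bracket: (y^-1) * q^2
Raise to the power 4: (y^-4) * q^8
Multiply by (y^-3) * (q^-1): add exponents.

q^7/y^7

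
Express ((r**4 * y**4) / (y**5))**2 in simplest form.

Inside the bracket: r**4 * (y**-1)
Raise to the power 2: r**8 * (y**-2)

r**8/y**2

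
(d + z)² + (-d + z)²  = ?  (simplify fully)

2*d² + 2*z²

Binomially expand both and collect terms in z, d.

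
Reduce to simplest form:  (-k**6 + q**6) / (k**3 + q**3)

-k**6 + q**6 factors as (-k + q)*(k + q)*(k**2 - k*q + q**2)*(k**2 + k*q + q**2).

-k**3 + q**3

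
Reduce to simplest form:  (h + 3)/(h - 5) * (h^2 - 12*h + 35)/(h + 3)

h - 7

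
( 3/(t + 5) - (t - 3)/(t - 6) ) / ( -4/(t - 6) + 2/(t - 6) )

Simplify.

Numerator: 3/(t + 5) - (t - 3)/(t - 6) = (-t**2 + t - 3)/(t**2 - t - 30)
Denominator: -4/(t - 6) + 2/(t - 6) = -2/(t - 6)
Divide: ((-t**2 + t - 3)/(t**2 - t - 30)) · (-t/2 + 3) = (t**2 - t + 3)/(2*t + 10)

(t**2 - t + 3)/(2*t + 10)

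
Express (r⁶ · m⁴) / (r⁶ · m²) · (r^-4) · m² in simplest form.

Quotient: m²
Multiply by (r^-4) · m²: add exponents.

m⁴/r⁴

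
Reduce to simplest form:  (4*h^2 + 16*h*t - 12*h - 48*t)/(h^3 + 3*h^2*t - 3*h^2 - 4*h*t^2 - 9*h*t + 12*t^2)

Factor: 4*h^2 + 16*h*t - 12*h - 48*t = 4*(h - 3)*(h + 4*t);  h^3 + 3*h^2*t - 3*h^2 - 4*h*t^2 - 9*h*t + 12*t^2 = (h + 4*t)*(h - 3)*(h - t)
Cancel the common factors (h - 3), (h + 4*t).

-4/(-h + t)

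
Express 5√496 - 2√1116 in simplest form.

8*√31

5√496 = 20*√31; 2√1116 = 12*√31
Combine: (20 - 12)·√31 = 8*√31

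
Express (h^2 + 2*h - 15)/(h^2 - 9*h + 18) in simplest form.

Factor: h^2 + 2*h - 15 = (h + 5)*(h - 3);  h^2 - 9*h + 18 = (h - 6)*(h - 3)
Cancel the common factor (h - 3).

(h + 5)/(h - 6)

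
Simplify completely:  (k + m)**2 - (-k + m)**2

4*k*m

Write as f(m,k) - f(m,-k) and expand.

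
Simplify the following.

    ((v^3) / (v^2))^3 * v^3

Inside the bracket: v^1
Raise to the power 3: v^3
Multiply by v^3: add exponents.

v^6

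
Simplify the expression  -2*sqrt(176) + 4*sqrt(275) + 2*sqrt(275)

22*sqrt(11)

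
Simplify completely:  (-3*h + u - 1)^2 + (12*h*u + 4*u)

Expanding gives 9*h^2 + 6*h*u + 6*h + u^2 + 2*u + 1, a perfect square.

(3*h + u + 1)^2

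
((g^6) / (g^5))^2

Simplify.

g^2

Inside the bracket: g^1
Raise to the power 2: g^2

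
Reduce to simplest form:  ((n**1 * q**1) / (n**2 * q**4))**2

1/(n**2*q**6)

Inside the bracket: (n**-1) * (q**-3)
Raise to the power 2: (n**-2) * (q**-6)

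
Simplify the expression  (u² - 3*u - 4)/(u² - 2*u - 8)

Factor: u² - 3*u - 4 = (u + 1)·(u - 4);  u² - 2*u - 8 = (u + 2)·(u - 4)
Cancel the common factor (u - 4).

(u + 1)/(u + 2)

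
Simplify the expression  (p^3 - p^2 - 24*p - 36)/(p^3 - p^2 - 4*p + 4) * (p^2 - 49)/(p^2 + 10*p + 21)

Factor: p^3 - p^2 - 24*p - 36 = (p - 6)*(p + 3)*(p + 2);  p^3 - p^2 - 4*p + 4 = (p + 2)*(p - 1)*(p - 2);  p^2 - 49 = (p - 7)*(p + 7);  p^2 + 10*p + 21 = (p + 3)*(p + 7)
Cancel the common factors (p + 7), (p + 3), (p + 2).

(p^2 - 13*p + 42)/(p^2 - 3*p + 2)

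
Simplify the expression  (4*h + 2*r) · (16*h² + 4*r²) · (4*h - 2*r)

256*h⁴ - 16*r⁴

Telescope via difference of squares: ((4*h)+(2*r))((4*h)-(2*r)) = 16*h² - 4*r², then repeat with the next factor.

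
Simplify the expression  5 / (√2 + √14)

Multiply numerator and denominator by -√2 + √14.
Denominator becomes 12; numerator becomes -5*√2 + 5*√14.

(-5*√2 + 5*√14)/12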